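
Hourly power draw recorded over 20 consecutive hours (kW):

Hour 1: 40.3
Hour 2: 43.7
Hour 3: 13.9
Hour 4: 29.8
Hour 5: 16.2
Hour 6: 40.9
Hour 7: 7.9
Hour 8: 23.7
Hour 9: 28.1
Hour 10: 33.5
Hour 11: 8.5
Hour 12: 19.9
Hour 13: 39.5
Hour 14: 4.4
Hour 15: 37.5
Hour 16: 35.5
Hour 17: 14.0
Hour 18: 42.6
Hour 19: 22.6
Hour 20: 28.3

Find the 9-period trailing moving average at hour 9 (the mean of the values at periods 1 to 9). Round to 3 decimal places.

27.167

Sum of periods 1–9: 40.3 + 43.7 + 13.9 + 29.8 + 16.2 + 40.9 + 7.9 + 23.7 + 28.1 = 244.5
Divide by 9: 244.5 / 9 = 27.167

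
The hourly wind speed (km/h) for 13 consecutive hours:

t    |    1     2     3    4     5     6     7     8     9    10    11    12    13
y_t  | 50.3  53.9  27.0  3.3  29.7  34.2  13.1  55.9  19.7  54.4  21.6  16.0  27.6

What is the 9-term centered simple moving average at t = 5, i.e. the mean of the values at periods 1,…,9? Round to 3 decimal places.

31.900

Sum of periods 1–9: 50.3 + 53.9 + 27.0 + 3.3 + 29.7 + 34.2 + 13.1 + 55.9 + 19.7 = 287.1
Divide by 9: 287.1 / 9 = 31.900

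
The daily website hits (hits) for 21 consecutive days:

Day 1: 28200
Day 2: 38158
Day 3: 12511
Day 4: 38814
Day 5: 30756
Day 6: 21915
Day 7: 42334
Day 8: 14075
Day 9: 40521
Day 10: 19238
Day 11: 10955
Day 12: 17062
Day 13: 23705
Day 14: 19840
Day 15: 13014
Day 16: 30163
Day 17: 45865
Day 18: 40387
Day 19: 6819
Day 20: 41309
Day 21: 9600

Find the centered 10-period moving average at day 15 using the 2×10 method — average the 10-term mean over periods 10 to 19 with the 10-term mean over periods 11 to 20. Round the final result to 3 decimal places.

23808.350

Sum over 10–19: 19238 + 10955 + 17062 + 23705 + 19840 + 13014 + 30163 + 45865 + 40387 + 6819 = 227048
Sum over 11–20: 10955 + 17062 + 23705 + 19840 + 13014 + 30163 + 45865 + 40387 + 6819 + 41309 = 249119
CMA at t=15 = (227048 + 249119) / (2·10) = 476167 / 20 = 23808.350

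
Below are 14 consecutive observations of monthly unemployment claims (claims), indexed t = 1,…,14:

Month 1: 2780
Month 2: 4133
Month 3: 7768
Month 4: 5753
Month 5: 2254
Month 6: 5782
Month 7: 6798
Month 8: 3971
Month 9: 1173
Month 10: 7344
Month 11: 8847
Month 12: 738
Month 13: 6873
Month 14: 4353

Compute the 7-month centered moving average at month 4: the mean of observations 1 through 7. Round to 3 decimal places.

5038.286

Sum of periods 1–7: 2780 + 4133 + 7768 + 5753 + 2254 + 5782 + 6798 = 35268
Divide by 7: 35268 / 7 = 5038.286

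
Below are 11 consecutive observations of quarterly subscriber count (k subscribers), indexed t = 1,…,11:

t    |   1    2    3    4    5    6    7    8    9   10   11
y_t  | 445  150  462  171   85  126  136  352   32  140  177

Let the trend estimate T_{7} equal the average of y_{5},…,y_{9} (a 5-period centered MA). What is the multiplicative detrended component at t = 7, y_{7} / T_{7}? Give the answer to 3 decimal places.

Trend T_7 = (85 + 126 + 136 + 352 + 32) / 5 = 731/5 = 146.20000
Ratio to trend: 136 / 146.20000 = 0.930

0.930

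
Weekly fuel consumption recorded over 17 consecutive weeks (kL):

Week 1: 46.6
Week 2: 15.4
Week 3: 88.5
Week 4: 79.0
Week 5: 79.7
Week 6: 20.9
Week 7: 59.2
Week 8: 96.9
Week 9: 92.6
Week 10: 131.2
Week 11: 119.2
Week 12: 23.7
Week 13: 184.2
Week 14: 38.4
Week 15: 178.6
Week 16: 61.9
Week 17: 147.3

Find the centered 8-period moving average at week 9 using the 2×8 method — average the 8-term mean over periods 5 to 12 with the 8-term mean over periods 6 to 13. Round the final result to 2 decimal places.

84.46

Sum over 5–12: 79.7 + 20.9 + 59.2 + 96.9 + 92.6 + 131.2 + 119.2 + 23.7 = 623.4
Sum over 6–13: 20.9 + 59.2 + 96.9 + 92.6 + 131.2 + 119.2 + 23.7 + 184.2 = 727.9
CMA at t=9 = (623.4 + 727.9) / (2·8) = 1351.3 / 16 = 84.46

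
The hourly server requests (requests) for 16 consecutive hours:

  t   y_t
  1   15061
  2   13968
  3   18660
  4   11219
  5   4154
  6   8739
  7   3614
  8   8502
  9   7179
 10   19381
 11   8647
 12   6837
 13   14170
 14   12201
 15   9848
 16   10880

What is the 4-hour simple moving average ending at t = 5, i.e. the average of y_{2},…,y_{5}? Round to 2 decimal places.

12000.25

Sum of periods 2–5: 13968 + 18660 + 11219 + 4154 = 48001
Divide by 4: 48001 / 4 = 12000.25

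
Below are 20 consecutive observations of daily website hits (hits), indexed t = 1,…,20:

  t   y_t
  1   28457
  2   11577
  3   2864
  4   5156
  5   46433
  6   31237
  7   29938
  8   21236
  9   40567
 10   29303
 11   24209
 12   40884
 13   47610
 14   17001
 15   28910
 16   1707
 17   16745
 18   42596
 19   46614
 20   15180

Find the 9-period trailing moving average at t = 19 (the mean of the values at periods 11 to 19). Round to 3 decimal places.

Sum of periods 11–19: 24209 + 40884 + 47610 + 17001 + 28910 + 1707 + 16745 + 42596 + 46614 = 266276
Divide by 9: 266276 / 9 = 29586.222

29586.222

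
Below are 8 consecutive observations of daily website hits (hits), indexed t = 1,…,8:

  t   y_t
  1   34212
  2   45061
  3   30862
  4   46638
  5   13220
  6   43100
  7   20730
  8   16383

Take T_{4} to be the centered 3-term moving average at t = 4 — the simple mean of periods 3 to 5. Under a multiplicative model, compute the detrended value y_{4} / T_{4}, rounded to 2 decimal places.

1.54

Trend T_4 = (30862 + 46638 + 13220) / 3 = 90720/3 = 30240.0000
Ratio to trend: 46638 / 30240.0000 = 1.54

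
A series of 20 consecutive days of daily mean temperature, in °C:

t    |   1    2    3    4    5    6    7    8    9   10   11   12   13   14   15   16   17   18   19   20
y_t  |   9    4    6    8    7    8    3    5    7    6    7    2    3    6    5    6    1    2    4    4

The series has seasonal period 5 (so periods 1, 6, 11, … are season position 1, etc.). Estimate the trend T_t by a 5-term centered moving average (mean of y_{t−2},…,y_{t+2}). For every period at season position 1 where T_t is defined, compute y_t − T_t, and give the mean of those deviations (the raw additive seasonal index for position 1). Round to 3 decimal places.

Season position 1 occurs at t = 6, 11, 16 (where T_t is defined).
t=6: T_6 = 6.20000; y_6 − T_6 = 8 − 6.20000 = 1.80000
t=11: T_11 = 5.00000; y_11 − T_11 = 7 − 5.00000 = 2.00000
t=16: T_16 = 4.00000; y_16 − T_16 = 6 − 4.00000 = 2.00000
Mean deviation: (1.80000 + 2.00000 + 2.00000) / 3 = 1.933

1.933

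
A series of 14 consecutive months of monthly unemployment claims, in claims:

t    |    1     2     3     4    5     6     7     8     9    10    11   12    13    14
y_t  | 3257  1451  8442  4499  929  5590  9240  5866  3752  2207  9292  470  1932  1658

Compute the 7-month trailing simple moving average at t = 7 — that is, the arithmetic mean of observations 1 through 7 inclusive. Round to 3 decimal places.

4772.571

Sum of periods 1–7: 3257 + 1451 + 8442 + 4499 + 929 + 5590 + 9240 = 33408
Divide by 7: 33408 / 7 = 4772.571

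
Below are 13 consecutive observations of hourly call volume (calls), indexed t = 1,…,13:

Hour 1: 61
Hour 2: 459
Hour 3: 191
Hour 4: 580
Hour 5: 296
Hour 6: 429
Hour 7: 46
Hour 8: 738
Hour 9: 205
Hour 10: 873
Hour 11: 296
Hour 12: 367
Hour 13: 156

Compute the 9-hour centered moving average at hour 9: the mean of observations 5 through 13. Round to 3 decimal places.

378.444

Sum of periods 5–13: 296 + 429 + 46 + 738 + 205 + 873 + 296 + 367 + 156 = 3406
Divide by 9: 3406 / 9 = 378.444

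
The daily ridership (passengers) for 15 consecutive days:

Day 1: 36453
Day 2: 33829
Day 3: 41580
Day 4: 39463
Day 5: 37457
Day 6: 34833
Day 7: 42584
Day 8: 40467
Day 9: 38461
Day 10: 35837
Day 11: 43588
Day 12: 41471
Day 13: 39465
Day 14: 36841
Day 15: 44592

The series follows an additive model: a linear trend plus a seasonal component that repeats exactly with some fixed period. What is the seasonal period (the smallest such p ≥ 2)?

First differences y_{t+1} − y_t: -2624, 7751, -2117, -2006, -2624, 7751, -2117, -2006, -2624, 7751, …
The difference pattern repeats every 4 terms and not for any smaller step, so p = 4.

4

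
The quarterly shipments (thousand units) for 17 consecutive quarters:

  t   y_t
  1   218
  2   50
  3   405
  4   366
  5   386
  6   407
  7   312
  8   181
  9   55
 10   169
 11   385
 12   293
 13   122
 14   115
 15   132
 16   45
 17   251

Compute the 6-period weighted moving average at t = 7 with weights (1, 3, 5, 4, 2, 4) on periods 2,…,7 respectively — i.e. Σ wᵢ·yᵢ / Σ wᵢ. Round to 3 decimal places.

Weighted sum: 1·50 + 3·405 + 5·366 + 4·386 + 2·407 + 4·312 = 50 + 1215 + 1830 + 1544 + 814 + 1248 = 6701
Weight total: 1 + 3 + 5 + 4 + 2 + 4 = 19
WMA = 6701 / 19 = 352.684

352.684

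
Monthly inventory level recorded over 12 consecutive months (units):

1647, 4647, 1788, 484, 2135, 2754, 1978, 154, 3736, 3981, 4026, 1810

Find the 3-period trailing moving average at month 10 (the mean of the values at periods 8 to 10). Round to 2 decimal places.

2623.67

Sum of periods 8–10: 154 + 3736 + 3981 = 7871
Divide by 3: 7871 / 3 = 2623.67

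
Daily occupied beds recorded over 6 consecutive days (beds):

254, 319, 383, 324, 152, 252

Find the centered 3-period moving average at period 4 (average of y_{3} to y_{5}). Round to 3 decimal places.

Sum of periods 3–5: 383 + 324 + 152 = 859
Divide by 3: 859 / 3 = 286.333

286.333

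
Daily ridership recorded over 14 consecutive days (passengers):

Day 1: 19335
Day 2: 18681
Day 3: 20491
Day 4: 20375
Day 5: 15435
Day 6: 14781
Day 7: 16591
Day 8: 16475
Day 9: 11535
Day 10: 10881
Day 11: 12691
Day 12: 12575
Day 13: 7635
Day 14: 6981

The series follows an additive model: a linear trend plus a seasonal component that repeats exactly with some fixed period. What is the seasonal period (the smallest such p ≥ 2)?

First differences y_{t+1} − y_t: -654, 1810, -116, -4940, -654, 1810, -116, -4940, -654, 1810, …
The difference pattern repeats every 4 terms and not for any smaller step, so p = 4.

4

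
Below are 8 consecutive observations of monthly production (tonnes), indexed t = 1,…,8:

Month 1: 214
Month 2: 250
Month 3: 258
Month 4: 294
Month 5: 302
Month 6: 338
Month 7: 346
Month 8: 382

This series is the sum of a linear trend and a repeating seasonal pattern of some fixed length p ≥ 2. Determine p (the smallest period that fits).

First differences y_{t+1} − y_t: 36, 8, 36, 8, 36, 8, …
The difference pattern repeats every 2 terms and not for any smaller step, so p = 2.

2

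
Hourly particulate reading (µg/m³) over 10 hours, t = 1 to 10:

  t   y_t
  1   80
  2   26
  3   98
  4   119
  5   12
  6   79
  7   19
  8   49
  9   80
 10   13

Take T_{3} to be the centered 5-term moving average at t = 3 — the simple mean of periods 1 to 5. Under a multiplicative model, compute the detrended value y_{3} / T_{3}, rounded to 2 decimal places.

1.46

Trend T_3 = (80 + 26 + 98 + 119 + 12) / 5 = 335/5 = 67.0000
Ratio to trend: 98 / 67.0000 = 1.46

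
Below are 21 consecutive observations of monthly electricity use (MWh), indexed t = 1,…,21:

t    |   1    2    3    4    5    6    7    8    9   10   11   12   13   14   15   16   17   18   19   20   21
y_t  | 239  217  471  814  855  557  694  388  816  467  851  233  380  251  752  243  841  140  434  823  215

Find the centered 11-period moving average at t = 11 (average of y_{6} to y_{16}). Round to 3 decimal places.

512.000

Sum of periods 6–16: 557 + 694 + 388 + 816 + 467 + 851 + 233 + 380 + 251 + 752 + 243 = 5632
Divide by 11: 5632 / 11 = 512.000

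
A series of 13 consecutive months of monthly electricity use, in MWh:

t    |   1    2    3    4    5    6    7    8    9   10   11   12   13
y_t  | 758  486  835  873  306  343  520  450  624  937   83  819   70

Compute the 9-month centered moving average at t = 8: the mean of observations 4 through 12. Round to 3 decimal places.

550.556

Sum of periods 4–12: 873 + 306 + 343 + 520 + 450 + 624 + 937 + 83 + 819 = 4955
Divide by 9: 4955 / 9 = 550.556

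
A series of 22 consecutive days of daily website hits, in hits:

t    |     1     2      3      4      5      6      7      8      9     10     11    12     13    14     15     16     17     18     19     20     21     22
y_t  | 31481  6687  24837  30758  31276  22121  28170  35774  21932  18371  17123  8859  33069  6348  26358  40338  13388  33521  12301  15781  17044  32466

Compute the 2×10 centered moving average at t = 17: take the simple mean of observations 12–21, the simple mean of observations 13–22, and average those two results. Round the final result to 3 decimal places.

21881.050

Sum over 12–21: 8859 + 33069 + 6348 + 26358 + 40338 + 13388 + 33521 + 12301 + 15781 + 17044 = 207007
Sum over 13–22: 33069 + 6348 + 26358 + 40338 + 13388 + 33521 + 12301 + 15781 + 17044 + 32466 = 230614
CMA at t=17 = (207007 + 230614) / (2·10) = 437621 / 20 = 21881.050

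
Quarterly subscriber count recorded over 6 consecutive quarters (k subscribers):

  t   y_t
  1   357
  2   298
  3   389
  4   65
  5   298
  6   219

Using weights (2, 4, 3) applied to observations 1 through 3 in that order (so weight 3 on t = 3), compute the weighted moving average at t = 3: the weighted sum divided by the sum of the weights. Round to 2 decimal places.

Weighted sum: 2·357 + 4·298 + 3·389 = 714 + 1192 + 1167 = 3073
Weight total: 2 + 4 + 3 = 9
WMA = 3073 / 9 = 341.44

341.44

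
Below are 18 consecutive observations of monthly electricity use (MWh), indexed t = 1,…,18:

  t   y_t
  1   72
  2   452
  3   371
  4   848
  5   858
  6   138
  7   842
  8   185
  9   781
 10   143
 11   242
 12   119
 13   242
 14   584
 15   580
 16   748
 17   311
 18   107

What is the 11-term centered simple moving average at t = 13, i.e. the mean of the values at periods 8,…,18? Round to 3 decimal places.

367.455

Sum of periods 8–18: 185 + 781 + 143 + 242 + 119 + 242 + 584 + 580 + 748 + 311 + 107 = 4042
Divide by 11: 4042 / 11 = 367.455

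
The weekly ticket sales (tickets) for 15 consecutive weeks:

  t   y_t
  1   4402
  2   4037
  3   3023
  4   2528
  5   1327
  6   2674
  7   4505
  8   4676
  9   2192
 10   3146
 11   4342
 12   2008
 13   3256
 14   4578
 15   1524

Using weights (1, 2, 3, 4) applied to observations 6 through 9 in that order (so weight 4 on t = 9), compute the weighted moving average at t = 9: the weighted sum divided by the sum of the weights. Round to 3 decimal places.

3448.000

Weighted sum: 1·2674 + 2·4505 + 3·4676 + 4·2192 = 2674 + 9010 + 14028 + 8768 = 34480
Weight total: 1 + 2 + 3 + 4 = 10
WMA = 34480 / 10 = 3448.000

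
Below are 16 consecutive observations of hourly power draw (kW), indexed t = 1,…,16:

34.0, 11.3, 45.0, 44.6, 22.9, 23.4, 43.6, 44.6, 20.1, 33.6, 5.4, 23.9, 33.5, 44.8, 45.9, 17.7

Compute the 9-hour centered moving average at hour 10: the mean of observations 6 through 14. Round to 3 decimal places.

Sum of periods 6–14: 23.4 + 43.6 + 44.6 + 20.1 + 33.6 + 5.4 + 23.9 + 33.5 + 44.8 = 272.9
Divide by 9: 272.9 / 9 = 30.322

30.322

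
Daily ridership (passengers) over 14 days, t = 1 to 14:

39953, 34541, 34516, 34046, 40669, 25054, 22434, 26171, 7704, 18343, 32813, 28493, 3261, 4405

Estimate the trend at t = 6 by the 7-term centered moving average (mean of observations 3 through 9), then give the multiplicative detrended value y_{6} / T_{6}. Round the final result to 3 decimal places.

0.920

Trend T_6 = (34516 + 34046 + 40669 + 25054 + 22434 + 26171 + 7704) / 7 = 190594/7 = 27227.71429
Ratio to trend: 25054 / 27227.71429 = 0.920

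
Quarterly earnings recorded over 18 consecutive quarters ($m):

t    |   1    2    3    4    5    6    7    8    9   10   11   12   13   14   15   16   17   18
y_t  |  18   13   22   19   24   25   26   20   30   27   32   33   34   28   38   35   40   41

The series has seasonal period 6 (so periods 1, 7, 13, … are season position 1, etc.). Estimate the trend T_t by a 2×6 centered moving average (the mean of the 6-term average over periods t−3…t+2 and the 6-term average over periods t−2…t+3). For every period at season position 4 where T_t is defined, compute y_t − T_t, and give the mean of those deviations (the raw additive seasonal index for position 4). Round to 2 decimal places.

-1.75

Season position 4 occurs at t = 4, 10 (where T_t is defined).
t=4: T_4 = 20.8333; y_4 − T_4 = 19 − 20.8333 = -1.8333
t=10: T_10 = 28.6667; y_10 − T_10 = 27 − 28.6667 = -1.6667
Mean deviation: (-1.8333 + -1.6667) / 2 = -1.75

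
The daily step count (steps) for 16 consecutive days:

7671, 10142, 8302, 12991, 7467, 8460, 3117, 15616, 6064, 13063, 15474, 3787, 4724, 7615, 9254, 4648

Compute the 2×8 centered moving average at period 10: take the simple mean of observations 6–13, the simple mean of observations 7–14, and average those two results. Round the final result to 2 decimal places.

Sum over 6–13: 8460 + 3117 + 15616 + 6064 + 13063 + 15474 + 3787 + 4724 = 70305
Sum over 7–14: 3117 + 15616 + 6064 + 13063 + 15474 + 3787 + 4724 + 7615 = 69460
CMA at t=10 = (70305 + 69460) / (2·8) = 139765 / 16 = 8735.31

8735.31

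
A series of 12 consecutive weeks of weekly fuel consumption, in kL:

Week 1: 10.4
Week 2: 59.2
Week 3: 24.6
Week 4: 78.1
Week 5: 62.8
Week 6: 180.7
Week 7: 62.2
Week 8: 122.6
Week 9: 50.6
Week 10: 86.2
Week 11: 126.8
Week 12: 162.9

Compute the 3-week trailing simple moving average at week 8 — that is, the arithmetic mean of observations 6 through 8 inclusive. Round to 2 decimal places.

121.83

Sum of periods 6–8: 180.7 + 62.2 + 122.6 = 365.5
Divide by 3: 365.5 / 3 = 121.83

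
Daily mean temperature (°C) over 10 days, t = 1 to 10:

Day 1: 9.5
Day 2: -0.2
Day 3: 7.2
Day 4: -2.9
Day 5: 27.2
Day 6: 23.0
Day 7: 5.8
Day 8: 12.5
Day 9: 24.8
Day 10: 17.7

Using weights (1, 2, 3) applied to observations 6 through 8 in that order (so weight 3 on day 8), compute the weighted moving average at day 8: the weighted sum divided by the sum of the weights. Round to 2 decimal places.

Weighted sum: 1·23.0 + 2·5.8 + 3·12.5 = 23.0 + 11.6 + 37.5 = 72.1
Weight total: 1 + 2 + 3 = 6
WMA = 72.1 / 6 = 12.02

12.02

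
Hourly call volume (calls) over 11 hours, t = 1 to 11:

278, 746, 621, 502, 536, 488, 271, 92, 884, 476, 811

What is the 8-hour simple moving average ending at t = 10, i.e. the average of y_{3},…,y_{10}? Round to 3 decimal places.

Sum of periods 3–10: 621 + 502 + 536 + 488 + 271 + 92 + 884 + 476 = 3870
Divide by 8: 3870 / 8 = 483.750

483.750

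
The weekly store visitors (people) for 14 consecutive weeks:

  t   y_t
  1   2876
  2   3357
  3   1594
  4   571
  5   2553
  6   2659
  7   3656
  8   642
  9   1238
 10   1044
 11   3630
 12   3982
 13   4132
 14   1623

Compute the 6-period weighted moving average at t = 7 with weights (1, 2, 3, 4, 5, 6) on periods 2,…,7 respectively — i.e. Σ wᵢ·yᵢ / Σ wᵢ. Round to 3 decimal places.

Weighted sum: 1·3357 + 2·1594 + 3·571 + 4·2553 + 5·2659 + 6·3656 = 3357 + 3188 + 1713 + 10212 + 13295 + 21936 = 53701
Weight total: 1 + 2 + 3 + 4 + 5 + 6 = 21
WMA = 53701 / 21 = 2557.190

2557.190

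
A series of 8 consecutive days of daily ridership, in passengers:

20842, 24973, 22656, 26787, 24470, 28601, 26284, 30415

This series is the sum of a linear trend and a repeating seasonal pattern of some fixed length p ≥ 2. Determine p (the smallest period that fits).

2

First differences y_{t+1} − y_t: 4131, -2317, 4131, -2317, 4131, -2317, …
The difference pattern repeats every 2 terms and not for any smaller step, so p = 2.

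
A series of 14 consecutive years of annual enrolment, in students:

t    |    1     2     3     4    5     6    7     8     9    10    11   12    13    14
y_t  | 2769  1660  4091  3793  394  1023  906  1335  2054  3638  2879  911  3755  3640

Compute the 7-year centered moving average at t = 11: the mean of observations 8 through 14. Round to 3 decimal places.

Sum of periods 8–14: 1335 + 2054 + 3638 + 2879 + 911 + 3755 + 3640 = 18212
Divide by 7: 18212 / 7 = 2601.714

2601.714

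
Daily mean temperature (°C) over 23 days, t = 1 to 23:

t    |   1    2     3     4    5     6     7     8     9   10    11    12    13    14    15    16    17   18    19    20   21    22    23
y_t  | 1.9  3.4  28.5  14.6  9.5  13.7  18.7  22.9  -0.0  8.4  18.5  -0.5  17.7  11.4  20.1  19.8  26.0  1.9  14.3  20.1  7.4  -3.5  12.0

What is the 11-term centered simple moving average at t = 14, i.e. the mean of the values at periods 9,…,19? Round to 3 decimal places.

Sum of periods 9–19: (-0.0) + 8.4 + 18.5 + (-0.5) + 17.7 + 11.4 + 20.1 + 19.8 + 26.0 + 1.9 + 14.3 = 137.6
Divide by 11: 137.6 / 11 = 12.509

12.509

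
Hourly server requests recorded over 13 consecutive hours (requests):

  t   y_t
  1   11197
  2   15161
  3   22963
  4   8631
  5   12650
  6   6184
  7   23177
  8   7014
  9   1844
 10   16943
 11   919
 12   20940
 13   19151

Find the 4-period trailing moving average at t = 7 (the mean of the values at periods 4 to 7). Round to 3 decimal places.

Sum of periods 4–7: 8631 + 12650 + 6184 + 23177 = 50642
Divide by 4: 50642 / 4 = 12660.500

12660.500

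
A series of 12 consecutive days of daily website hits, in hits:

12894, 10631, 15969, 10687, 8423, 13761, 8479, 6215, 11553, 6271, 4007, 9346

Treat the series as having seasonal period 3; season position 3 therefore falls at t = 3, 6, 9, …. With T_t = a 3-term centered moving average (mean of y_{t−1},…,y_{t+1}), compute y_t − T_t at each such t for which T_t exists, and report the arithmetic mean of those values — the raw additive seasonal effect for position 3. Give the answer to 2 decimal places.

Season position 3 occurs at t = 3, 6, 9 (where T_t is defined).
t=3: T_3 = 12429.0000; y_3 − T_3 = 15969 − 12429.0000 = 3540.0000
t=6: T_6 = 10221.0000; y_6 − T_6 = 13761 − 10221.0000 = 3540.0000
t=9: T_9 = 8013.0000; y_9 − T_9 = 11553 − 8013.0000 = 3540.0000
Mean deviation: (3540.0000 + 3540.0000 + 3540.0000) / 3 = 3540.00

3540.00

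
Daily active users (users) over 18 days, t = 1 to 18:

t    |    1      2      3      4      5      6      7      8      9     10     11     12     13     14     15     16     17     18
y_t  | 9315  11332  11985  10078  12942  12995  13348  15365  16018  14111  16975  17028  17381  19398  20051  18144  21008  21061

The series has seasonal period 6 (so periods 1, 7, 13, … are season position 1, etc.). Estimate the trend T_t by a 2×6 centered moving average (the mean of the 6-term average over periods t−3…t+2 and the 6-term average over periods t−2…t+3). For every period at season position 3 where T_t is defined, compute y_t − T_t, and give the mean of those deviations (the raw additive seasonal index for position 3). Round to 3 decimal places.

Season position 3 occurs at t = 9, 15 (where T_t is defined).
t=9: T_9 = 15138.08333; y_9 − T_9 = 16018 − 15138.08333 = 879.91667
t=15: T_15 = 19171.08333; y_15 − T_15 = 20051 − 19171.08333 = 879.91667
Mean deviation: (879.91667 + 879.91667) / 2 = 879.917

879.917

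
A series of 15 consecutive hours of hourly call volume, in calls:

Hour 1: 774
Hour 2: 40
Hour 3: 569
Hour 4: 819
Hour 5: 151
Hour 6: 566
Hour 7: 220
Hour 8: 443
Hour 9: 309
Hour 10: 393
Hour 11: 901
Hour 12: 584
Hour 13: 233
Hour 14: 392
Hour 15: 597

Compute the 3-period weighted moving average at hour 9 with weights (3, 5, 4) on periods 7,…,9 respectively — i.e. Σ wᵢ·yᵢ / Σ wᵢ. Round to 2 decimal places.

342.58

Weighted sum: 3·220 + 5·443 + 4·309 = 660 + 2215 + 1236 = 4111
Weight total: 3 + 5 + 4 = 12
WMA = 4111 / 12 = 342.58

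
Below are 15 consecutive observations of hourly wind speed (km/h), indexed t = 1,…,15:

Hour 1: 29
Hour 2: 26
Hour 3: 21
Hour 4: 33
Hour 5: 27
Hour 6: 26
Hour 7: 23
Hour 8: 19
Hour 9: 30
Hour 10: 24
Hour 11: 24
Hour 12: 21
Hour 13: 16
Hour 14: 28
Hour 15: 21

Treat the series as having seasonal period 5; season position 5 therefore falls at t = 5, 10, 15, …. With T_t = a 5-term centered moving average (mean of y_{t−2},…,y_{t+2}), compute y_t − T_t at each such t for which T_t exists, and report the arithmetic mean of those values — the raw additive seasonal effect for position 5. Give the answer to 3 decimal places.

0.700

Season position 5 occurs at t = 5, 10 (where T_t is defined).
t=5: T_5 = 26.00000; y_5 − T_5 = 27 − 26.00000 = 1.00000
t=10: T_10 = 23.60000; y_10 − T_10 = 24 − 23.60000 = 0.40000
Mean deviation: (1.00000 + 0.40000) / 2 = 0.700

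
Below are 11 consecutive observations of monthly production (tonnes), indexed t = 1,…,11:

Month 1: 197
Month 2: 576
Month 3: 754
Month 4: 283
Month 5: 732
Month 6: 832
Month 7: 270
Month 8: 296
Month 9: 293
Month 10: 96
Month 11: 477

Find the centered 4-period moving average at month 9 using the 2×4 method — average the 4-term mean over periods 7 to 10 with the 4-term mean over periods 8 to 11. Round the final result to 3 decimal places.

264.625

Sum over 7–10: 270 + 296 + 293 + 96 = 955
Sum over 8–11: 296 + 293 + 96 + 477 = 1162
CMA at t=9 = (955 + 1162) / (2·4) = 2117 / 8 = 264.625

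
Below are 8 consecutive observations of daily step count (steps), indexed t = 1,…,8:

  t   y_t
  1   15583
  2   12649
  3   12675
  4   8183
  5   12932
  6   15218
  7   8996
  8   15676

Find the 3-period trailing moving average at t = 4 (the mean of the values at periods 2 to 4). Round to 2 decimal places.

Sum of periods 2–4: 12649 + 12675 + 8183 = 33507
Divide by 3: 33507 / 3 = 11169.00

11169.00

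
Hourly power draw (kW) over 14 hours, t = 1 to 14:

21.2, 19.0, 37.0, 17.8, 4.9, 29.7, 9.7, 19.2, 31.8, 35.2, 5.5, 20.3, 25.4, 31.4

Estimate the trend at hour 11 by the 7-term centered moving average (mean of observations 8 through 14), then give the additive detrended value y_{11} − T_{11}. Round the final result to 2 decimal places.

-18.61

Trend T_11 = (19.2 + 31.8 + 35.2 + 5.5 + 20.3 + 25.4 + 31.4) / 7 = 168.8/7 = 24.1143
Detrended value: 5.5 − 24.1143 = -18.61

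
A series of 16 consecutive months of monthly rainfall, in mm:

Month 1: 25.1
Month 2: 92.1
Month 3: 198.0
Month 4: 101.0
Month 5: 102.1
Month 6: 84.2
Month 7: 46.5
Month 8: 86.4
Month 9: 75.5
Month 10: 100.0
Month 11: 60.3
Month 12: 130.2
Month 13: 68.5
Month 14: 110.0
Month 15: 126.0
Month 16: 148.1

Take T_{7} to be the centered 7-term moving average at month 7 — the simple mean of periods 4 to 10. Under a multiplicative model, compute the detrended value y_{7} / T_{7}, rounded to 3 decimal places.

Trend T_7 = (101.0 + 102.1 + 84.2 + 46.5 + 86.4 + 75.5 + 100.0) / 7 = 595.7/7 = 85.10000
Ratio to trend: 46.5 / 85.10000 = 0.546

0.546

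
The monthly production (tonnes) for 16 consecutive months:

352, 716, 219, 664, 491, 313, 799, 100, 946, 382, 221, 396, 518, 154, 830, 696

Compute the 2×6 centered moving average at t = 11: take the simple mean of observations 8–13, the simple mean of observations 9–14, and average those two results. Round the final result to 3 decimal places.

431.667

Sum over 8–13: 100 + 946 + 382 + 221 + 396 + 518 = 2563
Sum over 9–14: 946 + 382 + 221 + 396 + 518 + 154 = 2617
CMA at t=11 = (2563 + 2617) / (2·6) = 5180 / 12 = 431.667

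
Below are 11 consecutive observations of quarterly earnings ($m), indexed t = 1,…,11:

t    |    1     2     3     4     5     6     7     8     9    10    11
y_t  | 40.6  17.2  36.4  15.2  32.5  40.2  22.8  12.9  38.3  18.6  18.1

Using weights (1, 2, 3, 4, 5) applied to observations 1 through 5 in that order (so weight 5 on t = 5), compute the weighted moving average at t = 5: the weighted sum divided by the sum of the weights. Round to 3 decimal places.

Weighted sum: 1·40.6 + 2·17.2 + 3·36.4 + 4·15.2 + 5·32.5 = 40.6 + 34.4 + 109.2 + 60.8 + 162.5 = 407.5
Weight total: 1 + 2 + 3 + 4 + 5 = 15
WMA = 407.5 / 15 = 27.167

27.167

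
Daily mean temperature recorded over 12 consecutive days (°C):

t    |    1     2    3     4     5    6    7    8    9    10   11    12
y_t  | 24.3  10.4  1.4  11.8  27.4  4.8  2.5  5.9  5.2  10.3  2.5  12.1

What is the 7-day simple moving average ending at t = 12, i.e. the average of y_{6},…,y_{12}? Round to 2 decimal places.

Sum of periods 6–12: 4.8 + 2.5 + 5.9 + 5.2 + 10.3 + 2.5 + 12.1 = 43.3
Divide by 7: 43.3 / 7 = 6.19

6.19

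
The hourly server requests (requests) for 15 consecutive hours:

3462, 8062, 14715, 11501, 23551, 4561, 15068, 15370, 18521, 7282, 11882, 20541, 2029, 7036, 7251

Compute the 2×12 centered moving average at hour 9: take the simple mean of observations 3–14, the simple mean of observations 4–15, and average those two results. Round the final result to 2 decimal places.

12360.42

Sum over 3–14: 14715 + 11501 + 23551 + 4561 + 15068 + 15370 + 18521 + 7282 + 11882 + 20541 + 2029 + 7036 = 152057
Sum over 4–15: 11501 + 23551 + 4561 + 15068 + 15370 + 18521 + 7282 + 11882 + 20541 + 2029 + 7036 + 7251 = 144593
CMA at t=9 = (152057 + 144593) / (2·12) = 296650 / 24 = 12360.42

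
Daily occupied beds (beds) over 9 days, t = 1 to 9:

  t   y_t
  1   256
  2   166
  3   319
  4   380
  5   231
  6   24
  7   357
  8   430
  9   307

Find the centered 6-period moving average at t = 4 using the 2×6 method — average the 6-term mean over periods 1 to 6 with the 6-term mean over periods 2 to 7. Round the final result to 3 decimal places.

237.750

Sum over 1–6: 256 + 166 + 319 + 380 + 231 + 24 = 1376
Sum over 2–7: 166 + 319 + 380 + 231 + 24 + 357 = 1477
CMA at t=4 = (1376 + 1477) / (2·6) = 2853 / 12 = 237.750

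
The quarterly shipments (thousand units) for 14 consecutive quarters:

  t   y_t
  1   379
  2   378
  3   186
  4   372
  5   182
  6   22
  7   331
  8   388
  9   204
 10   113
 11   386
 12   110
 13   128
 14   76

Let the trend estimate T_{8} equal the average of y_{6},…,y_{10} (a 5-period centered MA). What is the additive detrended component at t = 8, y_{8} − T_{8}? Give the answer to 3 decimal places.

Trend T_8 = (22 + 331 + 388 + 204 + 113) / 5 = 1058/5 = 211.60000
Detrended value: 388 − 211.60000 = 176.400

176.400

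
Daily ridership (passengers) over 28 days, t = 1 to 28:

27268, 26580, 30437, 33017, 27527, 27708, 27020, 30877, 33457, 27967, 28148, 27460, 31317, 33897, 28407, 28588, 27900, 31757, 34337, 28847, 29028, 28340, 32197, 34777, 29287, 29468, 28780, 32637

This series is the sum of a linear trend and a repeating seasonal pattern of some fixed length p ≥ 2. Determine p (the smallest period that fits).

5

First differences y_{t+1} − y_t: -688, 3857, 2580, -5490, 181, -688, 3857, 2580, -5490, 181, -688, 3857, …
The difference pattern repeats every 5 terms and not for any smaller step, so p = 5.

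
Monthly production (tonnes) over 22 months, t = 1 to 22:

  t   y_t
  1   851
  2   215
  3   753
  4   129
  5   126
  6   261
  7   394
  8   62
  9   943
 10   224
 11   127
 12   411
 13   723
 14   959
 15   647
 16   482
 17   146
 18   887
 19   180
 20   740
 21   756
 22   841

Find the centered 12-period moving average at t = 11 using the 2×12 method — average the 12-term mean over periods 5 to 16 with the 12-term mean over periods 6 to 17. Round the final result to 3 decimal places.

Sum over 5–16: 126 + 261 + 394 + 62 + 943 + 224 + 127 + 411 + 723 + 959 + 647 + 482 = 5359
Sum over 6–17: 261 + 394 + 62 + 943 + 224 + 127 + 411 + 723 + 959 + 647 + 482 + 146 = 5379
CMA at t=11 = (5359 + 5379) / (2·12) = 10738 / 24 = 447.417

447.417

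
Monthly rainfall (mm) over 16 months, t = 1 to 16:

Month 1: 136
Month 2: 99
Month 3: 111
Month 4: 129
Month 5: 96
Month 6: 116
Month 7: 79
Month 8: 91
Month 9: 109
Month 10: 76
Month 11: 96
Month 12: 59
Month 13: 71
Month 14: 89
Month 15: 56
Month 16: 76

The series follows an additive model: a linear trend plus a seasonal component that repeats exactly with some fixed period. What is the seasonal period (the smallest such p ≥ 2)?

First differences y_{t+1} − y_t: -37, 12, 18, -33, 20, -37, 12, 18, -33, 20, -37, 12, …
The difference pattern repeats every 5 terms and not for any smaller step, so p = 5.

5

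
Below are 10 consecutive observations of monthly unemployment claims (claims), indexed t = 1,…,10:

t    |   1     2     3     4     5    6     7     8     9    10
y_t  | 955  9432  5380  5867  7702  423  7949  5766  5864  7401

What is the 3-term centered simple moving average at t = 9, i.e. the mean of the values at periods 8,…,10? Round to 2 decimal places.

6343.67

Sum of periods 8–10: 5766 + 5864 + 7401 = 19031
Divide by 3: 19031 / 3 = 6343.67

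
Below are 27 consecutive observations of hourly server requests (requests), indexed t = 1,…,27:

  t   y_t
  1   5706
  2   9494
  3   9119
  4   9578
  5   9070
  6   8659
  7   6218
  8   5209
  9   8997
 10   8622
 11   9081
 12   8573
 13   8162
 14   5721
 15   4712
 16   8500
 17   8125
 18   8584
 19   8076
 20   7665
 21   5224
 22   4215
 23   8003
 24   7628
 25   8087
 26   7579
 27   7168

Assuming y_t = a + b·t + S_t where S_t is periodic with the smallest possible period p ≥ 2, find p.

7

First differences y_{t+1} − y_t: 3788, -375, 459, -508, -411, -2441, -1009, 3788, -375, 459, -508, -411, -2441, -1009, 3788, -375, …
The difference pattern repeats every 7 terms and not for any smaller step, so p = 7.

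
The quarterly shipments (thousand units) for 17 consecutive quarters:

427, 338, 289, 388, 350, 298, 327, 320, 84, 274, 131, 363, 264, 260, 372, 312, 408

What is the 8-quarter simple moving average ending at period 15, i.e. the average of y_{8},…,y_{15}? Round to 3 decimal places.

Sum of periods 8–15: 320 + 84 + 274 + 131 + 363 + 264 + 260 + 372 = 2068
Divide by 8: 2068 / 8 = 258.500

258.500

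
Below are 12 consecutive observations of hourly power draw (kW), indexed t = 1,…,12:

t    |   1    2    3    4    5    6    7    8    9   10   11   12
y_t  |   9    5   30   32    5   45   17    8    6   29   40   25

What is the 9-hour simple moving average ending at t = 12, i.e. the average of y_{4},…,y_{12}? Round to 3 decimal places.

23.000

Sum of periods 4–12: 32 + 5 + 45 + 17 + 8 + 6 + 29 + 40 + 25 = 207
Divide by 9: 207 / 9 = 23.000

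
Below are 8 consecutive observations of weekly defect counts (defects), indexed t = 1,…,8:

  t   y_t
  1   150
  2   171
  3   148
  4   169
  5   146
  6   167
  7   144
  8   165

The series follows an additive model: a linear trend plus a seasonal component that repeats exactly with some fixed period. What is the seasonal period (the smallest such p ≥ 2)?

2

First differences y_{t+1} − y_t: 21, -23, 21, -23, 21, -23, …
The difference pattern repeats every 2 terms and not for any smaller step, so p = 2.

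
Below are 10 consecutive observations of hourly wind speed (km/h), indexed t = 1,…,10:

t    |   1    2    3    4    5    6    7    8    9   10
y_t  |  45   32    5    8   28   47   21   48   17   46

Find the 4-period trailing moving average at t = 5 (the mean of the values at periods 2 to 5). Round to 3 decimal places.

18.250

Sum of periods 2–5: 32 + 5 + 8 + 28 = 73
Divide by 4: 73 / 4 = 18.250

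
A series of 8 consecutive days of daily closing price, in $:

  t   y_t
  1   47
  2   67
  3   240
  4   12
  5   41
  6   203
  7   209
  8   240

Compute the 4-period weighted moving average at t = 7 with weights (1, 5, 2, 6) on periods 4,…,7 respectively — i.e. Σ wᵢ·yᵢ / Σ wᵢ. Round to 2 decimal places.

134.07

Weighted sum: 1·12 + 5·41 + 2·203 + 6·209 = 12 + 205 + 406 + 1254 = 1877
Weight total: 1 + 5 + 2 + 6 = 14
WMA = 1877 / 14 = 134.07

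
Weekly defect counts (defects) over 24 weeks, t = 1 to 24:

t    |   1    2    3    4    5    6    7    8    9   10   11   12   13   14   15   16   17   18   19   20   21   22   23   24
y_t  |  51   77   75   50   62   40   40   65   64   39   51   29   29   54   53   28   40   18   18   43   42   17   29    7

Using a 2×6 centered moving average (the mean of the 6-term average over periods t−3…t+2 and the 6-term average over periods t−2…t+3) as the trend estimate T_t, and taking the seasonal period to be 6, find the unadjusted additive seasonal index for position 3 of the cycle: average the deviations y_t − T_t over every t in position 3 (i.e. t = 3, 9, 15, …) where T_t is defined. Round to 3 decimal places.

15.083

Season position 3 occurs at t = 9, 15, 21 (where T_t is defined).
t=9: T_9 = 48.91667; y_9 − T_9 = 64 − 48.91667 = 15.08333
t=15: T_15 = 37.91667; y_15 − T_15 = 53 − 37.91667 = 15.08333
t=21: T_21 = 26.91667; y_21 − T_21 = 42 − 26.91667 = 15.08333
Mean deviation: (15.08333 + 15.08333 + 15.08333) / 3 = 15.083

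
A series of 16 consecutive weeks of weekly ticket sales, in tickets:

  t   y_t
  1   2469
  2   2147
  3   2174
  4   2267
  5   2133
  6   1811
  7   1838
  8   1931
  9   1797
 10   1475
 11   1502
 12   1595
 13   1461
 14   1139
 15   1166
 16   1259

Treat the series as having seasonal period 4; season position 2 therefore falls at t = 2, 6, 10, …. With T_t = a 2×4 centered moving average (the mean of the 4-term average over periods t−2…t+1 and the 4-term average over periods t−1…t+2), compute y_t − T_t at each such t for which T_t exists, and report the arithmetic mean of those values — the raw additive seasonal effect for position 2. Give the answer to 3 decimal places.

Season position 2 occurs at t = 6, 10, 14 (where T_t is defined).
t=6: T_6 = 1970.25000; y_6 − T_6 = 1811 − 1970.25000 = -159.25000
t=10: T_10 = 1634.25000; y_10 − T_10 = 1475 − 1634.25000 = -159.25000
t=14: T_14 = 1298.25000; y_14 − T_14 = 1139 − 1298.25000 = -159.25000
Mean deviation: (-159.25000 + -159.25000 + -159.25000) / 3 = -159.250

-159.250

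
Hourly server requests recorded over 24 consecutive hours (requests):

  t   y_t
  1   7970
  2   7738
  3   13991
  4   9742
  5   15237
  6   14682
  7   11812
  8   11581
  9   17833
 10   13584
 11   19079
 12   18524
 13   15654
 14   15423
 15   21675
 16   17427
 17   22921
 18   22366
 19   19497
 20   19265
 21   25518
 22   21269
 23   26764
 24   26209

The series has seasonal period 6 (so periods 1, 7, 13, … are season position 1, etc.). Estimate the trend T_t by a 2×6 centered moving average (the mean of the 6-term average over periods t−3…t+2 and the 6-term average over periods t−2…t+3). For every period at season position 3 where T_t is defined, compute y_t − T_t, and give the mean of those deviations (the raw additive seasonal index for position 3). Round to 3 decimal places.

2751.028

Season position 3 occurs at t = 9, 15, 21 (where T_t is defined).
t=9: T_9 = 15082.00000; y_9 − T_9 = 17833 − 15082.00000 = 2751.00000
t=15: T_15 = 18924.16667; y_15 − T_15 = 21675 − 18924.16667 = 2750.83333
t=21: T_21 = 22766.75000; y_21 − T_21 = 25518 − 22766.75000 = 2751.25000
Mean deviation: (2751.00000 + 2750.83333 + 2751.25000) / 3 = 2751.028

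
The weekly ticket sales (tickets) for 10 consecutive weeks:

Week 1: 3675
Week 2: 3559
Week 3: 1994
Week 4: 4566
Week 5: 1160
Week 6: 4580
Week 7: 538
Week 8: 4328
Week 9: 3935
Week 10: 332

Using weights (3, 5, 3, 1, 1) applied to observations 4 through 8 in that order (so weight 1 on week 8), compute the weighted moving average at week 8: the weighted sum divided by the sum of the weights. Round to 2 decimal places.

Weighted sum: 3·4566 + 5·1160 + 3·4580 + 1·538 + 1·4328 = 13698 + 5800 + 13740 + 538 + 4328 = 38104
Weight total: 3 + 5 + 3 + 1 + 1 = 13
WMA = 38104 / 13 = 2931.08

2931.08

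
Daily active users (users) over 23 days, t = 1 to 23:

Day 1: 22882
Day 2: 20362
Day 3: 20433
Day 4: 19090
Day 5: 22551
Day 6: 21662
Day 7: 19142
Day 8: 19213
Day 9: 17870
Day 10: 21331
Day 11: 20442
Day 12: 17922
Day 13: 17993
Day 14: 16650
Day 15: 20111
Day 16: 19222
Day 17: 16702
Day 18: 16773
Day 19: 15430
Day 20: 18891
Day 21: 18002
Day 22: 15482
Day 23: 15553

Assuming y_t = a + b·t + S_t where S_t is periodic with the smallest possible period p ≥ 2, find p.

First differences y_{t+1} − y_t: -2520, 71, -1343, 3461, -889, -2520, 71, -1343, 3461, -889, -2520, 71, …
The difference pattern repeats every 5 terms and not for any smaller step, so p = 5.

5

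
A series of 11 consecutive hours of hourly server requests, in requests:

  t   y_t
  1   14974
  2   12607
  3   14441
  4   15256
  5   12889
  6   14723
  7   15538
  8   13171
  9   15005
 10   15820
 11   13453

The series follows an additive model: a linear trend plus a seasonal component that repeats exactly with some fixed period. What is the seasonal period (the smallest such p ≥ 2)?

3

First differences y_{t+1} − y_t: -2367, 1834, 815, -2367, 1834, 815, -2367, 1834, …
The difference pattern repeats every 3 terms and not for any smaller step, so p = 3.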